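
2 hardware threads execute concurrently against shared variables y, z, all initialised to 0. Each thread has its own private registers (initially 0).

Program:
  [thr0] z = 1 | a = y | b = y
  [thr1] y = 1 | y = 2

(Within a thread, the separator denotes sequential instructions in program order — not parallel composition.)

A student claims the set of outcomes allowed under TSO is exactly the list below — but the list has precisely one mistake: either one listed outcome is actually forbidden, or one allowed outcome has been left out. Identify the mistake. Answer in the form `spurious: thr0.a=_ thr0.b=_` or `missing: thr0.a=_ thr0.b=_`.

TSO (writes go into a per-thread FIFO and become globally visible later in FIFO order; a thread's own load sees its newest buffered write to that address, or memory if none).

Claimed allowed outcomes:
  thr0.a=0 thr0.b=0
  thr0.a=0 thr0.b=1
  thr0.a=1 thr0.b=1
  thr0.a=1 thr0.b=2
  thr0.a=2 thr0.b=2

outcome vector order: (thr0.a,thr0.b)
under TSO → (0,0) (0,1) (0,2) (1,1) (1,2) (2,2)
TSO∖claimed = {(0,2)}

missing: thr0.a=0 thr0.b=2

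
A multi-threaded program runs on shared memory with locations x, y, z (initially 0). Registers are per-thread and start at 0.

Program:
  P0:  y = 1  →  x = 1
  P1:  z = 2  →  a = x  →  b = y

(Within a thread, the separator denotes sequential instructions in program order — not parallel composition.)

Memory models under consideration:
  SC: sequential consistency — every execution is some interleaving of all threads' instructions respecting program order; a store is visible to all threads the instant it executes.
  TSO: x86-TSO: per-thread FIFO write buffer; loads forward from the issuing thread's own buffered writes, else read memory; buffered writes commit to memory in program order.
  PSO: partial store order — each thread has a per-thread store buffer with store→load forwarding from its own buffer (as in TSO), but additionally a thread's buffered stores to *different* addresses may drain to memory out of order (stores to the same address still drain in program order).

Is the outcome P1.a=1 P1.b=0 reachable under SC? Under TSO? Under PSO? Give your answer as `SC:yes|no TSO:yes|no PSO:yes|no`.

SC:no TSO:no PSO:yes

outcome vector order: (P1.a,P1.b)
under SC → 00, 01, 11
under TSO → 00, 01, 11
under PSO → 00, 01, 10, 11
target 10 ∈ {PSO}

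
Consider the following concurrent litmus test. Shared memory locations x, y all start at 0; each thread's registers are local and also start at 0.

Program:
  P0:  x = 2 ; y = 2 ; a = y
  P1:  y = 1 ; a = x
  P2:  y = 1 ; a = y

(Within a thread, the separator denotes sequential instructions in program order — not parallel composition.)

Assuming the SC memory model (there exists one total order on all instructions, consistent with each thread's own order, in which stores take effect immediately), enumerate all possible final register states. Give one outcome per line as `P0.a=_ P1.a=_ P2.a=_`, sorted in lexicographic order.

outcome vector order: (P0.a,P1.a,P2.a)
|SC outcomes| = 7

P0.a=1 P1.a=0 P2.a=1
P0.a=1 P1.a=2 P2.a=1
P0.a=1 P1.a=2 P2.a=2
P0.a=2 P1.a=0 P2.a=1
P0.a=2 P1.a=0 P2.a=2
P0.a=2 P1.a=2 P2.a=1
P0.a=2 P1.a=2 P2.a=2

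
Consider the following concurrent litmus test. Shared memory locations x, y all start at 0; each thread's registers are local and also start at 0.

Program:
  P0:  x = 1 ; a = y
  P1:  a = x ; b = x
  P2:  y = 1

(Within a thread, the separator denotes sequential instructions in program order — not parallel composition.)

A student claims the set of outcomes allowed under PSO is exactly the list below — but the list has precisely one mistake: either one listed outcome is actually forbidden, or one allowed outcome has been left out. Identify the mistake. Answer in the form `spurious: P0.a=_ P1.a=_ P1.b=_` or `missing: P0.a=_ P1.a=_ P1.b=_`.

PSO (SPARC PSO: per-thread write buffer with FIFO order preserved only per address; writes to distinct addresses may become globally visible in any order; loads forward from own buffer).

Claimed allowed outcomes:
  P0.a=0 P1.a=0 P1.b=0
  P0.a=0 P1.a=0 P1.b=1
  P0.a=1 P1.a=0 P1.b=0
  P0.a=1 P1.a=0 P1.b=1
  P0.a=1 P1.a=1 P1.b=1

outcome vector order: (P0.a,P1.a,P1.b)
PSO (6): <0 0 0> <0 0 1> <0 1 1> <1 0 0> <1 0 1> <1 1 1>
PSO∖claimed = {<0 1 1>}

missing: P0.a=0 P1.a=1 P1.b=1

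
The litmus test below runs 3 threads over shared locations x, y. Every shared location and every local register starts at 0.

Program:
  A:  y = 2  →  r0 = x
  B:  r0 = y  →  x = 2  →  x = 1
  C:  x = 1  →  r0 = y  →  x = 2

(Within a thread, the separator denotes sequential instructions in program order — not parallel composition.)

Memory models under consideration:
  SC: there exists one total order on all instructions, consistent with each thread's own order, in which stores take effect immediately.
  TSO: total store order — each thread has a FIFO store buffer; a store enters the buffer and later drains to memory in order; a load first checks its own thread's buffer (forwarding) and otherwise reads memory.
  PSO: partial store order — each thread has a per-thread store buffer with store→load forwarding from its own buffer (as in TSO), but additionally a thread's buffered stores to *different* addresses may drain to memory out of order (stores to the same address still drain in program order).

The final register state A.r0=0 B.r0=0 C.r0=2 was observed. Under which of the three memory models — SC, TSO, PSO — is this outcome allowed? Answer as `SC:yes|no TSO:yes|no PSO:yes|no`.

SC:yes TSO:yes PSO:yes

outcome vector order: (A.r0,B.r0,C.r0)
SC: 10 outcomes — {<0 0 2>; <0 2 2>; <1 0 0>; <1 0 2>; <1 2 0>; <1 2 2>; <2 0 0>; <2 0 2>; <2 2 0>; <2 2 2>}
TSO: 12 outcomes — {<0 0 0>; <0 0 2>; <0 2 0>; <0 2 2>; <1 0 0>; <1 0 2>; <1 2 0>; <1 2 2>; <2 0 0>; <2 0 2>; <2 2 0>; <2 2 2>}
PSO: 12 outcomes — {<0 0 0>; <0 0 2>; <0 2 0>; <0 2 2>; <1 0 0>; <1 0 2>; <1 2 0>; <1 2 2>; <2 0 0>; <2 0 2>; <2 2 0>; <2 2 2>}
target <0 0 2> ∈ {SC,TSO,PSO}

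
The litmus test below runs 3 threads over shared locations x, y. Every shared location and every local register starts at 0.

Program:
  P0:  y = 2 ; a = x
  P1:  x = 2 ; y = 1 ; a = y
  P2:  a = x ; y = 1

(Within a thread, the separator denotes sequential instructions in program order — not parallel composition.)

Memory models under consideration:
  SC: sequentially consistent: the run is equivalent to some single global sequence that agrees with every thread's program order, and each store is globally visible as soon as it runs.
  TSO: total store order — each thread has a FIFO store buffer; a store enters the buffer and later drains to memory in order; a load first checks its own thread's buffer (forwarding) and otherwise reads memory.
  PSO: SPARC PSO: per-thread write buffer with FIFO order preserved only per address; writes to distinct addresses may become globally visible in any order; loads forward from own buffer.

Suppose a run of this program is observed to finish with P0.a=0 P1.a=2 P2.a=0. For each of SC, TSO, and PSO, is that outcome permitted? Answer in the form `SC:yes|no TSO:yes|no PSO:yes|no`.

outcome vector order: (P0.a,P1.a,P2.a)
SC (6): 0/1/0 0/1/2 2/1/0 2/1/2 2/2/0 2/2/2
TSO (8): 0/1/0 0/1/2 0/2/0 0/2/2 2/1/0 2/1/2 2/2/0 2/2/2
PSO (8): 0/1/0 0/1/2 0/2/0 0/2/2 2/1/0 2/1/2 2/2/0 2/2/2
target 0/2/0 ∈ {TSO,PSO}

SC:no TSO:yes PSO:yes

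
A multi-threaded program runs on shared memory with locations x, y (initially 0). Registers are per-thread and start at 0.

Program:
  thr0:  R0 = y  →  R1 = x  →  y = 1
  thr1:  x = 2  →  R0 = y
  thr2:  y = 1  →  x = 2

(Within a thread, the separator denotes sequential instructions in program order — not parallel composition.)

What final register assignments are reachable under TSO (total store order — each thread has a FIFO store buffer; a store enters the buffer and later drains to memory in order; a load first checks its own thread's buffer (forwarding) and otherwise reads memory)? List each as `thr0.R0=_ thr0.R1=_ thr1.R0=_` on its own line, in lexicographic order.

thr0.R0=0 thr0.R1=0 thr1.R0=0
thr0.R0=0 thr0.R1=0 thr1.R0=1
thr0.R0=0 thr0.R1=2 thr1.R0=0
thr0.R0=0 thr0.R1=2 thr1.R0=1
thr0.R0=1 thr0.R1=0 thr1.R0=0
thr0.R0=1 thr0.R1=0 thr1.R0=1
thr0.R0=1 thr0.R1=2 thr1.R0=0
thr0.R0=1 thr0.R1=2 thr1.R0=1

outcome vector order: (thr0.R0,thr0.R1,thr1.R0)
|TSO outcomes| = 8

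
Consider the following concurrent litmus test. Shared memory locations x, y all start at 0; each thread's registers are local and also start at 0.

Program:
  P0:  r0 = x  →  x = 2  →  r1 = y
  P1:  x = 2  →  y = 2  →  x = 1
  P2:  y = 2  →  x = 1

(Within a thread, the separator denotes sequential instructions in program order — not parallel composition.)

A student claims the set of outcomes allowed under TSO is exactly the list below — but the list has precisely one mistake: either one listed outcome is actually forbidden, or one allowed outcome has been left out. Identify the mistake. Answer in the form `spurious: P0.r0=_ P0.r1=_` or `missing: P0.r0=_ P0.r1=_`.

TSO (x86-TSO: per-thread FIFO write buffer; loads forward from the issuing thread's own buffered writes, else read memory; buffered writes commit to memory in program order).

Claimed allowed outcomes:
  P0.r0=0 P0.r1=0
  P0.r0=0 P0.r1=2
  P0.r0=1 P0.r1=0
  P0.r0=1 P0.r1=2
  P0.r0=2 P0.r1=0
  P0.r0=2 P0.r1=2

outcome vector order: (P0.r0,P0.r1)
TSO (5): <0 0>, <0 2>, <1 2>, <2 0>, <2 2>
claimed∖TSO = {<1 0>}

spurious: P0.r0=1 P0.r1=0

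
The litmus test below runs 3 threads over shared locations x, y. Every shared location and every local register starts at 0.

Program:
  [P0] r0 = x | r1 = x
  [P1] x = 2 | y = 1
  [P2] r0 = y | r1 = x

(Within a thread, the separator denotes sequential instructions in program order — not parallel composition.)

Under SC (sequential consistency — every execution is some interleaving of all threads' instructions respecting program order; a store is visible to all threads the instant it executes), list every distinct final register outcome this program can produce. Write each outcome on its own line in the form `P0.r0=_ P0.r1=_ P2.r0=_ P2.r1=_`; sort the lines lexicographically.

P0.r0=0 P0.r1=0 P2.r0=0 P2.r1=0
P0.r0=0 P0.r1=0 P2.r0=0 P2.r1=2
P0.r0=0 P0.r1=0 P2.r0=1 P2.r1=2
P0.r0=0 P0.r1=2 P2.r0=0 P2.r1=0
P0.r0=0 P0.r1=2 P2.r0=0 P2.r1=2
P0.r0=0 P0.r1=2 P2.r0=1 P2.r1=2
P0.r0=2 P0.r1=2 P2.r0=0 P2.r1=0
P0.r0=2 P0.r1=2 P2.r0=0 P2.r1=2
P0.r0=2 P0.r1=2 P2.r0=1 P2.r1=2

outcome vector order: (P0.r0,P0.r1,P2.r0,P2.r1)
|SC outcomes| = 9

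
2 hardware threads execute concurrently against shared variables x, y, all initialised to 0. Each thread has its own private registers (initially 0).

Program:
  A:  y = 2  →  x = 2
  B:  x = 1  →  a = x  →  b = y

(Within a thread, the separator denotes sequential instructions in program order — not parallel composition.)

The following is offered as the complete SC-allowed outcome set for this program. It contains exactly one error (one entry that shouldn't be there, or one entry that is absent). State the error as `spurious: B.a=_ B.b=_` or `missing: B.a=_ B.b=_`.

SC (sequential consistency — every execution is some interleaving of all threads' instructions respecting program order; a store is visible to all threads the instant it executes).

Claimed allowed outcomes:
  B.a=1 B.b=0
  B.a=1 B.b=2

missing: B.a=2 B.b=2

outcome vector order: (B.a,B.b)
[SC] allowed = {10, 12, 22}
SC∖claimed = {22}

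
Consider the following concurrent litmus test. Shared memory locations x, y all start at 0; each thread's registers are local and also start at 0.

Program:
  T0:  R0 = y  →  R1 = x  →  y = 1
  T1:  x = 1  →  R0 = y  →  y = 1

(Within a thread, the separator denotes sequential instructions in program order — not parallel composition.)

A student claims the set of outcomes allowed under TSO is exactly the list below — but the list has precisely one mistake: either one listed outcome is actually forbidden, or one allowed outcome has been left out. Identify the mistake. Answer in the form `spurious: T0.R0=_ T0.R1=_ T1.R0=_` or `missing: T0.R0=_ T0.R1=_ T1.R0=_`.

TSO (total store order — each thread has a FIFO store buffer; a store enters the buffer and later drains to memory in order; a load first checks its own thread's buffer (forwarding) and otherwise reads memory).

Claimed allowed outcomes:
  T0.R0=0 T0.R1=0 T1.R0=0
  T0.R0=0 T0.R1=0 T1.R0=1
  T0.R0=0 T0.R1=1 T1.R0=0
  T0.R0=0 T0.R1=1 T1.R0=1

missing: T0.R0=1 T0.R1=1 T1.R0=0

outcome vector order: (T0.R0,T0.R1,T1.R0)
[TSO] allowed = {(0,0,0) (0,0,1) (0,1,0) (0,1,1) (1,1,0)}
TSO∖claimed = {(1,1,0)}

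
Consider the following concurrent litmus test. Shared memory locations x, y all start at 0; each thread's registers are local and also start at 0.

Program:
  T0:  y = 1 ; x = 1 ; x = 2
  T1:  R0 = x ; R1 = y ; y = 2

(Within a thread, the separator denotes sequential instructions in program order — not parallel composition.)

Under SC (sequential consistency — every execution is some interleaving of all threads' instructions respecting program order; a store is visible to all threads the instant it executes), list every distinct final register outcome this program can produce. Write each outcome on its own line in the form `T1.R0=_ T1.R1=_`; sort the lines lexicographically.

outcome vector order: (T1.R0,T1.R1)
|SC outcomes| = 4

T1.R0=0 T1.R1=0
T1.R0=0 T1.R1=1
T1.R0=1 T1.R1=1
T1.R0=2 T1.R1=1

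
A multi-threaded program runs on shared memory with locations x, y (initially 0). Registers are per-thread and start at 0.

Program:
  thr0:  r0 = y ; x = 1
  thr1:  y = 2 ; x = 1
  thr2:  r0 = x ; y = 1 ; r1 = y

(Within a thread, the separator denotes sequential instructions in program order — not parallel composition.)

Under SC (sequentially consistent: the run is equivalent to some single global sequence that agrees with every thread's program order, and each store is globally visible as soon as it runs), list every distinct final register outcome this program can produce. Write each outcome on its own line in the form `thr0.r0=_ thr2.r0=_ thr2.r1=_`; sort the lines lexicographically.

outcome vector order: (thr0.r0,thr2.r0,thr2.r1)
|SC outcomes| = 10

thr0.r0=0 thr2.r0=0 thr2.r1=1
thr0.r0=0 thr2.r0=0 thr2.r1=2
thr0.r0=0 thr2.r0=1 thr2.r1=1
thr0.r0=0 thr2.r0=1 thr2.r1=2
thr0.r0=1 thr2.r0=0 thr2.r1=1
thr0.r0=1 thr2.r0=0 thr2.r1=2
thr0.r0=1 thr2.r0=1 thr2.r1=1
thr0.r0=2 thr2.r0=0 thr2.r1=1
thr0.r0=2 thr2.r0=0 thr2.r1=2
thr0.r0=2 thr2.r0=1 thr2.r1=1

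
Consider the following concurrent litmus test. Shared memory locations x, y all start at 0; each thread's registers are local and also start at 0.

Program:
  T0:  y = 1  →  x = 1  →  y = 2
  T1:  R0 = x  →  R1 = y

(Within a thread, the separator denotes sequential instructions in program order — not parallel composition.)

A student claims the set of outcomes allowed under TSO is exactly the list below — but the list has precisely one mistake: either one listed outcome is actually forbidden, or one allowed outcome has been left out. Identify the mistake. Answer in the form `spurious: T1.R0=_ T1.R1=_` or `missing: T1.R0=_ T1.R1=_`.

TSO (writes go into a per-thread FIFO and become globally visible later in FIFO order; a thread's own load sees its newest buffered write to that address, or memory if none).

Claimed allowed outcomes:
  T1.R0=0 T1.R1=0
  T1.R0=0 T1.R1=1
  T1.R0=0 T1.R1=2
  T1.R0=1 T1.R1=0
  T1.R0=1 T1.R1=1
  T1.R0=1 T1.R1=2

outcome vector order: (T1.R0,T1.R1)
[TSO] allowed = {00; 01; 02; 11; 12}
claimed∖TSO = {10}

spurious: T1.R0=1 T1.R1=0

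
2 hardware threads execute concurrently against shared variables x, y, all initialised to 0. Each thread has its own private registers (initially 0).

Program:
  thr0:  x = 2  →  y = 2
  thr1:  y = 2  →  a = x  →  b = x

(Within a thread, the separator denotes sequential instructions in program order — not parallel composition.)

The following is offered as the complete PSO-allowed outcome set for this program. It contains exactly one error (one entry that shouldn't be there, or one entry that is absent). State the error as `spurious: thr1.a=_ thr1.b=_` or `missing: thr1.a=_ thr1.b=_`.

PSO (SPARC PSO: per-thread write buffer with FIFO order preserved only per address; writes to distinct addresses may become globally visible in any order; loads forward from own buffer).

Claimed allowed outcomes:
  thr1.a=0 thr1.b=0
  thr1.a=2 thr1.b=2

outcome vector order: (thr1.a,thr1.b)
PSO: 3 outcomes — {0/0 0/2 2/2}
PSO∖claimed = {0/2}

missing: thr1.a=0 thr1.b=2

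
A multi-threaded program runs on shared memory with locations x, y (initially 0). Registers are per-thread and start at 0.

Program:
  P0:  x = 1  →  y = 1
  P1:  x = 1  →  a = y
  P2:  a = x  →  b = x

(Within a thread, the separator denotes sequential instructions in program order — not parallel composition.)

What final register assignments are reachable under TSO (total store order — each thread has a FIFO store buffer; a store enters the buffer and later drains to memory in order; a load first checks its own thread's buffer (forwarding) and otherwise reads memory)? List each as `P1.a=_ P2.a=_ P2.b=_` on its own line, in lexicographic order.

outcome vector order: (P1.a,P2.a,P2.b)
|TSO outcomes| = 6

P1.a=0 P2.a=0 P2.b=0
P1.a=0 P2.a=0 P2.b=1
P1.a=0 P2.a=1 P2.b=1
P1.a=1 P2.a=0 P2.b=0
P1.a=1 P2.a=0 P2.b=1
P1.a=1 P2.a=1 P2.b=1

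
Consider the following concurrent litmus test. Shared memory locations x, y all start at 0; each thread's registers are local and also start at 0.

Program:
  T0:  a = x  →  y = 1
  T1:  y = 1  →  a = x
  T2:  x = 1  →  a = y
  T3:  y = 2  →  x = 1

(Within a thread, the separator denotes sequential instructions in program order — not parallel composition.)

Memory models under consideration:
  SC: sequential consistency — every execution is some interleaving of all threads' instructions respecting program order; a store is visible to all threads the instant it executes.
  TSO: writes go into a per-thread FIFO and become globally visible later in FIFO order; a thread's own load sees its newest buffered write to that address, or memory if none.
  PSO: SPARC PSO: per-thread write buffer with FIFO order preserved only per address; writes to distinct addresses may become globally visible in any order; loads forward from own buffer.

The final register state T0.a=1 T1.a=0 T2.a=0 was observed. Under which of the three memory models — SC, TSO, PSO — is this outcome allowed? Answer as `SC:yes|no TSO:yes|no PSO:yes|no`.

outcome vector order: (T0.a,T1.a,T2.a)
under SC → (0,0,1); (0,0,2); (0,1,0); (0,1,1); (0,1,2); (1,0,1); (1,0,2); (1,1,0); (1,1,1); (1,1,2)
under TSO → (0,0,0); (0,0,1); (0,0,2); (0,1,0); (0,1,1); (0,1,2); (1,0,0); (1,0,1); (1,0,2); (1,1,0); (1,1,1); (1,1,2)
under PSO → (0,0,0); (0,0,1); (0,0,2); (0,1,0); (0,1,1); (0,1,2); (1,0,0); (1,0,1); (1,0,2); (1,1,0); (1,1,1); (1,1,2)
target (1,0,0) ∈ {TSO,PSO}

SC:no TSO:yes PSO:yes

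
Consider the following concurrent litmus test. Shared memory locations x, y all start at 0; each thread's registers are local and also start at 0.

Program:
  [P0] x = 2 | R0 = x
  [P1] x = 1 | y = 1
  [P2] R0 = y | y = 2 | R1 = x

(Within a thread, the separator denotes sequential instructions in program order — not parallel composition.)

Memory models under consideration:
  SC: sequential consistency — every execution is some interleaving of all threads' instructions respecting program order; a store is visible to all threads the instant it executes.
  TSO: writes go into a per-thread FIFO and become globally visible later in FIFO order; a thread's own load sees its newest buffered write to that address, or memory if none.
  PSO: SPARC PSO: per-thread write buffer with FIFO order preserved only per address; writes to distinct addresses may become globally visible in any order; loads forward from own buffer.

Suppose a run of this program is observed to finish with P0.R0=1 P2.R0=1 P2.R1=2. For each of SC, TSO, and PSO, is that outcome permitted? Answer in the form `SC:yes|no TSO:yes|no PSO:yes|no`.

outcome vector order: (P0.R0,P2.R0,P2.R1)
SC (9): 1/0/0; 1/0/1; 1/0/2; 1/1/1; 2/0/0; 2/0/1; 2/0/2; 2/1/1; 2/1/2
TSO (9): 1/0/0; 1/0/1; 1/0/2; 1/1/1; 2/0/0; 2/0/1; 2/0/2; 2/1/1; 2/1/2
PSO (12): 1/0/0; 1/0/1; 1/0/2; 1/1/0; 1/1/1; 1/1/2; 2/0/0; 2/0/1; 2/0/2; 2/1/0; 2/1/1; 2/1/2
target 1/1/2 ∈ {PSO}

SC:no TSO:no PSO:yes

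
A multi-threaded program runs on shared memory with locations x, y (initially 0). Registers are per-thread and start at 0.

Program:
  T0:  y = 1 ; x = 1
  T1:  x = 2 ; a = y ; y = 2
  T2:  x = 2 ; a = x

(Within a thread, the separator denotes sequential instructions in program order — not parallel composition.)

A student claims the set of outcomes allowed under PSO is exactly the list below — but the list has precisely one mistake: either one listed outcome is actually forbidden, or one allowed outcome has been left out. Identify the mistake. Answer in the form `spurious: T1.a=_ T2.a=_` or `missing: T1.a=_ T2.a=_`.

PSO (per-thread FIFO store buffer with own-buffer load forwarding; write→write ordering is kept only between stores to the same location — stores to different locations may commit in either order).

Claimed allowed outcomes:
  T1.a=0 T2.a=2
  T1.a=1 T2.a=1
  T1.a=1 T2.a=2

outcome vector order: (T1.a,T2.a)
PSO: 4 outcomes — {0/1, 0/2, 1/1, 1/2}
PSO∖claimed = {0/1}

missing: T1.a=0 T2.a=1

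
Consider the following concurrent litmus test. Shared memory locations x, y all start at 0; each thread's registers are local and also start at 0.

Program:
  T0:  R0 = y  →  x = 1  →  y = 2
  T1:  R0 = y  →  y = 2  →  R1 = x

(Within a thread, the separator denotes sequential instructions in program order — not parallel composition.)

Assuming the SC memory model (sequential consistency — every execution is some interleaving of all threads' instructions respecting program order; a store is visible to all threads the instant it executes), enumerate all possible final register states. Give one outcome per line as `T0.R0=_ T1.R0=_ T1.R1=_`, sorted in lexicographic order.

T0.R0=0 T1.R0=0 T1.R1=0
T0.R0=0 T1.R0=0 T1.R1=1
T0.R0=0 T1.R0=2 T1.R1=1
T0.R0=2 T1.R0=0 T1.R1=0
T0.R0=2 T1.R0=0 T1.R1=1

outcome vector order: (T0.R0,T1.R0,T1.R1)
|SC outcomes| = 5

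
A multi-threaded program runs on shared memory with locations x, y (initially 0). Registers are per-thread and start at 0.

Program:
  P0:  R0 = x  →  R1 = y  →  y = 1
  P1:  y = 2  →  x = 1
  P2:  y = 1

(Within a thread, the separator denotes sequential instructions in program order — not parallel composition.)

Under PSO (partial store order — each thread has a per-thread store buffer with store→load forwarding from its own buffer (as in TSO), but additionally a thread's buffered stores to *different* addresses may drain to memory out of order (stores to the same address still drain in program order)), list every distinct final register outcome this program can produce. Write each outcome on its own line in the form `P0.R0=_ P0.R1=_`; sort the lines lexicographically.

outcome vector order: (P0.R0,P0.R1)
|PSO outcomes| = 6

P0.R0=0 P0.R1=0
P0.R0=0 P0.R1=1
P0.R0=0 P0.R1=2
P0.R0=1 P0.R1=0
P0.R0=1 P0.R1=1
P0.R0=1 P0.R1=2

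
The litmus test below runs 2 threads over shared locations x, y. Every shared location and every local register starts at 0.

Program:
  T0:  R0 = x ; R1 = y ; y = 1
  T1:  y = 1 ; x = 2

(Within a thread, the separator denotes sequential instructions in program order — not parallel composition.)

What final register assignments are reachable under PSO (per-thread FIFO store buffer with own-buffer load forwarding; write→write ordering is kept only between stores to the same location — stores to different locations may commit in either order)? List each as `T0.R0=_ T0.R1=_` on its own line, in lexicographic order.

outcome vector order: (T0.R0,T0.R1)
|PSO outcomes| = 4

T0.R0=0 T0.R1=0
T0.R0=0 T0.R1=1
T0.R0=2 T0.R1=0
T0.R0=2 T0.R1=1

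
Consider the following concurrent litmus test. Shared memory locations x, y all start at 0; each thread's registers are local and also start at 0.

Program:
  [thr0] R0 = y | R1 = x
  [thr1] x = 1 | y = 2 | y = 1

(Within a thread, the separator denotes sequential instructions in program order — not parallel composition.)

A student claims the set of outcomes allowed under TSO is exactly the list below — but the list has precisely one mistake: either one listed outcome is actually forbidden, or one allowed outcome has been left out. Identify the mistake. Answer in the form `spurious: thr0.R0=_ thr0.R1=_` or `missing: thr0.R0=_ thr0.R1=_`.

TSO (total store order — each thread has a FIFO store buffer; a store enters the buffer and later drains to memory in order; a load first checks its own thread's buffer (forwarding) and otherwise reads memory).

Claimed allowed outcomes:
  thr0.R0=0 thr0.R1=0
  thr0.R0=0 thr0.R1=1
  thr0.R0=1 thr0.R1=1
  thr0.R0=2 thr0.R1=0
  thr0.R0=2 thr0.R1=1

spurious: thr0.R0=2 thr0.R1=0

outcome vector order: (thr0.R0,thr0.R1)
[TSO] allowed = {(0,0), (0,1), (1,1), (2,1)}
claimed∖TSO = {(2,0)}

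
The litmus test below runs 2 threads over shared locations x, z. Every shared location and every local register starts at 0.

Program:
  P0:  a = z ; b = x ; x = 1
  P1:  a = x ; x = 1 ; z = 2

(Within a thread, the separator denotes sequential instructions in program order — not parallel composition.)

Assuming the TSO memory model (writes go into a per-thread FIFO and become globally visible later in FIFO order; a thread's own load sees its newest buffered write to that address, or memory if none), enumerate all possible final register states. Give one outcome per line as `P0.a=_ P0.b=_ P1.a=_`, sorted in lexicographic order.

P0.a=0 P0.b=0 P1.a=0
P0.a=0 P0.b=0 P1.a=1
P0.a=0 P0.b=1 P1.a=0
P0.a=2 P0.b=1 P1.a=0

outcome vector order: (P0.a,P0.b,P1.a)
|TSO outcomes| = 4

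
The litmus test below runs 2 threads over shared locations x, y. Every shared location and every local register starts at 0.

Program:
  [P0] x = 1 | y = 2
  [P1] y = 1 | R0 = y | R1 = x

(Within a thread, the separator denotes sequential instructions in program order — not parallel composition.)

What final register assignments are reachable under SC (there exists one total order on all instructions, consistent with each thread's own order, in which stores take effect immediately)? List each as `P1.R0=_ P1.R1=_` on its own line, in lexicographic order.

P1.R0=1 P1.R1=0
P1.R0=1 P1.R1=1
P1.R0=2 P1.R1=1

outcome vector order: (P1.R0,P1.R1)
|SC outcomes| = 3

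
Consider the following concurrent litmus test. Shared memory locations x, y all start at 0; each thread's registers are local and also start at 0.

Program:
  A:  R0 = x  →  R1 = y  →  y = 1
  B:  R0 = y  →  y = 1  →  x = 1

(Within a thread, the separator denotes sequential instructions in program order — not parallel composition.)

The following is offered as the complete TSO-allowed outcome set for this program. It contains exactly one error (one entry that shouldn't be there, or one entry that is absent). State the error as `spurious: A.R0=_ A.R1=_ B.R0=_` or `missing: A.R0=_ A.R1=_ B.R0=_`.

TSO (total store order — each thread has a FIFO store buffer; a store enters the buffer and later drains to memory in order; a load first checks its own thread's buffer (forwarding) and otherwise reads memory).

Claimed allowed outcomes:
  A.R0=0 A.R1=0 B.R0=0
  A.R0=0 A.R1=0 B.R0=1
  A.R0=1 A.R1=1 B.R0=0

outcome vector order: (A.R0,A.R1,B.R0)
TSO: 4 outcomes — {0/0/0; 0/0/1; 0/1/0; 1/1/0}
TSO∖claimed = {0/1/0}

missing: A.R0=0 A.R1=1 B.R0=0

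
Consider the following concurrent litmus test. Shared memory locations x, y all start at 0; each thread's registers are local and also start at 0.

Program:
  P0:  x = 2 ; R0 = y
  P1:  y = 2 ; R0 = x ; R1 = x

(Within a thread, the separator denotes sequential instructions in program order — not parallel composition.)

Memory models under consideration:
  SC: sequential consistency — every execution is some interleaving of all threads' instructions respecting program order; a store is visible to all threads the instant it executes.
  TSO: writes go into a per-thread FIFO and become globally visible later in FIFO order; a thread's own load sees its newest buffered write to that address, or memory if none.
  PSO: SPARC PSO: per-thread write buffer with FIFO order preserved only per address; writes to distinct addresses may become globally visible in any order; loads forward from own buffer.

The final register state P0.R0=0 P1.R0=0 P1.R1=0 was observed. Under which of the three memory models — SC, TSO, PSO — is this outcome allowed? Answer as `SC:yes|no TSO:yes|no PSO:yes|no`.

outcome vector order: (P0.R0,P1.R0,P1.R1)
SC (4): 022, 200, 202, 222
TSO (6): 000, 002, 022, 200, 202, 222
PSO (6): 000, 002, 022, 200, 202, 222
target 000 ∈ {TSO,PSO}

SC:no TSO:yes PSO:yes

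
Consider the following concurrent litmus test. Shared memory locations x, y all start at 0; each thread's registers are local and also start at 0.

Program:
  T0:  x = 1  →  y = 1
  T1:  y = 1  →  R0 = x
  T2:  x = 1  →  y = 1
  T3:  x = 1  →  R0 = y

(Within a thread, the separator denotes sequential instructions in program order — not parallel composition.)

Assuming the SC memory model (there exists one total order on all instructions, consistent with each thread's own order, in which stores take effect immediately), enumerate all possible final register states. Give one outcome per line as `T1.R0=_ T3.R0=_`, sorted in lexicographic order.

T1.R0=0 T3.R0=1
T1.R0=1 T3.R0=0
T1.R0=1 T3.R0=1

outcome vector order: (T1.R0,T3.R0)
|SC outcomes| = 3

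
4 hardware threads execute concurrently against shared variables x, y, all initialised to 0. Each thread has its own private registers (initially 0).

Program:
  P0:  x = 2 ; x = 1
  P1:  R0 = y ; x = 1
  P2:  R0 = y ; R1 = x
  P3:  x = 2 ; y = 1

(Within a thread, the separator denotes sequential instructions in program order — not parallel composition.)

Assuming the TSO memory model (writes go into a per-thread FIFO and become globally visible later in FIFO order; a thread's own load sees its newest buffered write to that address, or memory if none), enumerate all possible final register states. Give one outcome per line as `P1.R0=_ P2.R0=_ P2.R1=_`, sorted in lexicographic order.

outcome vector order: (P1.R0,P2.R0,P2.R1)
|TSO outcomes| = 10

P1.R0=0 P2.R0=0 P2.R1=0
P1.R0=0 P2.R0=0 P2.R1=1
P1.R0=0 P2.R0=0 P2.R1=2
P1.R0=0 P2.R0=1 P2.R1=1
P1.R0=0 P2.R0=1 P2.R1=2
P1.R0=1 P2.R0=0 P2.R1=0
P1.R0=1 P2.R0=0 P2.R1=1
P1.R0=1 P2.R0=0 P2.R1=2
P1.R0=1 P2.R0=1 P2.R1=1
P1.R0=1 P2.R0=1 P2.R1=2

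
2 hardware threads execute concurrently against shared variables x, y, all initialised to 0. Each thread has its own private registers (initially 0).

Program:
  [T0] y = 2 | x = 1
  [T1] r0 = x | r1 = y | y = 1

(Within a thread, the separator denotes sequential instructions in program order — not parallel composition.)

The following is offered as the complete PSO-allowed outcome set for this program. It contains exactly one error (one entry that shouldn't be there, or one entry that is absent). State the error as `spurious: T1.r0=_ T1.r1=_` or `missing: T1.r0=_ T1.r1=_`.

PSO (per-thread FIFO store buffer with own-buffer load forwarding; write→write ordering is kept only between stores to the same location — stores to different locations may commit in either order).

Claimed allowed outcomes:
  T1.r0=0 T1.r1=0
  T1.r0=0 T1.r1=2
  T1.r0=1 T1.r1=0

missing: T1.r0=1 T1.r1=2

outcome vector order: (T1.r0,T1.r1)
PSO: 4 outcomes — {00; 02; 10; 12}
PSO∖claimed = {12}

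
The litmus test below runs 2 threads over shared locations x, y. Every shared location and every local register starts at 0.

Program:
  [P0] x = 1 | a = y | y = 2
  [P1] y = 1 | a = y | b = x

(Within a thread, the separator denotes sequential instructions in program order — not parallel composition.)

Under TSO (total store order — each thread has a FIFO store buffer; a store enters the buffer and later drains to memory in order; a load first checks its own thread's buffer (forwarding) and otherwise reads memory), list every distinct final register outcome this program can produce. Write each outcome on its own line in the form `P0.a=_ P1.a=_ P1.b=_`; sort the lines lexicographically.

P0.a=0 P1.a=1 P1.b=0
P0.a=0 P1.a=1 P1.b=1
P0.a=0 P1.a=2 P1.b=1
P0.a=1 P1.a=1 P1.b=0
P0.a=1 P1.a=1 P1.b=1
P0.a=1 P1.a=2 P1.b=1

outcome vector order: (P0.a,P1.a,P1.b)
|TSO outcomes| = 6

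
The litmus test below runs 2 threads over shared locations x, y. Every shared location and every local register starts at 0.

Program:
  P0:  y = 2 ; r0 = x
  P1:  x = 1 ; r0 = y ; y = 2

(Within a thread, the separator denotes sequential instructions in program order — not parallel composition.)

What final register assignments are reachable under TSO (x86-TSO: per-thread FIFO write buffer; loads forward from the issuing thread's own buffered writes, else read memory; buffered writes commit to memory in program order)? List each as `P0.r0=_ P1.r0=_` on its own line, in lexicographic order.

P0.r0=0 P1.r0=0
P0.r0=0 P1.r0=2
P0.r0=1 P1.r0=0
P0.r0=1 P1.r0=2

outcome vector order: (P0.r0,P1.r0)
|TSO outcomes| = 4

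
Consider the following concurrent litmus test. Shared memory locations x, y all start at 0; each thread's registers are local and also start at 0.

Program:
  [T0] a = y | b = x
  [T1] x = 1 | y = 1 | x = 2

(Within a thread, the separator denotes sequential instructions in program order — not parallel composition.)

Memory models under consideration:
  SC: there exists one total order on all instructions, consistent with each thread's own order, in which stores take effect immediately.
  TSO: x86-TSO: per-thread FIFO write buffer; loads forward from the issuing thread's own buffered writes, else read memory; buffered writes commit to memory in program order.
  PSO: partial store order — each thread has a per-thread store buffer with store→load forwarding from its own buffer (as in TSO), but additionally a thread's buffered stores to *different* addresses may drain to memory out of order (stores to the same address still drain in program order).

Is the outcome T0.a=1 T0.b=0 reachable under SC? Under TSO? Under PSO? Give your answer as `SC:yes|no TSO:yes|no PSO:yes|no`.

SC:no TSO:no PSO:yes

outcome vector order: (T0.a,T0.b)
[SC] allowed = {(0,0); (0,1); (0,2); (1,1); (1,2)}
[TSO] allowed = {(0,0); (0,1); (0,2); (1,1); (1,2)}
[PSO] allowed = {(0,0); (0,1); (0,2); (1,0); (1,1); (1,2)}
target (1,0) ∈ {PSO}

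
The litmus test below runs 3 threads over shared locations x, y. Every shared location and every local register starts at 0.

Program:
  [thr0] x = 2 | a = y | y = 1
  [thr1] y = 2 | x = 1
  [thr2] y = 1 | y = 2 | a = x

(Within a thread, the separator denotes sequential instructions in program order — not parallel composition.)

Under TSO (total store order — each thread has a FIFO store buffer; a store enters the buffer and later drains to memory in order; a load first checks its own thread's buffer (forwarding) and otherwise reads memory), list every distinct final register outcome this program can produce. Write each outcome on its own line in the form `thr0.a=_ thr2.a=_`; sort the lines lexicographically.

outcome vector order: (thr0.a,thr2.a)
|TSO outcomes| = 9

thr0.a=0 thr2.a=0
thr0.a=0 thr2.a=1
thr0.a=0 thr2.a=2
thr0.a=1 thr2.a=0
thr0.a=1 thr2.a=1
thr0.a=1 thr2.a=2
thr0.a=2 thr2.a=0
thr0.a=2 thr2.a=1
thr0.a=2 thr2.a=2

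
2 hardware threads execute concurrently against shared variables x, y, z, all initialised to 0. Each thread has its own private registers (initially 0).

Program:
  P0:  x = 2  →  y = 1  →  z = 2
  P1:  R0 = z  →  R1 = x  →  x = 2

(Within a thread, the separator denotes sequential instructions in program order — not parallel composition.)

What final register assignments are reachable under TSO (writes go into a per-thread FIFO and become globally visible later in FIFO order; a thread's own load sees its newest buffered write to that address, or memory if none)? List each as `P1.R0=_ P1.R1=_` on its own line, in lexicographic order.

outcome vector order: (P1.R0,P1.R1)
|TSO outcomes| = 3

P1.R0=0 P1.R1=0
P1.R0=0 P1.R1=2
P1.R0=2 P1.R1=2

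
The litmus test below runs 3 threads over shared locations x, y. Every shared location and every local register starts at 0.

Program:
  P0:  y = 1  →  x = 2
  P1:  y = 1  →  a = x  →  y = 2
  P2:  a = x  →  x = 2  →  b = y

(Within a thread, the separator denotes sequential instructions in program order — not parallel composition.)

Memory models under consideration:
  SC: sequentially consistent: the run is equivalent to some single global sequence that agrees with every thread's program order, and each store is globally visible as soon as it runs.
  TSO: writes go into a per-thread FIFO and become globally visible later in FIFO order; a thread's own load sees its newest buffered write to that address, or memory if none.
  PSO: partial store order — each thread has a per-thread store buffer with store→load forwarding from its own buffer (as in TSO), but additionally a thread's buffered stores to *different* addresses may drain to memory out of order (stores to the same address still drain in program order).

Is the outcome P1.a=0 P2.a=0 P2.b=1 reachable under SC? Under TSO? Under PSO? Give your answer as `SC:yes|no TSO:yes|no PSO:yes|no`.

SC:yes TSO:yes PSO:yes

outcome vector order: (P1.a,P2.a,P2.b)
SC: 9 outcomes — {001 002 021 022 200 201 202 221 222}
TSO: 10 outcomes — {000 001 002 021 022 200 201 202 221 222}
PSO: 12 outcomes — {000 001 002 020 021 022 200 201 202 220 221 222}
target 001 ∈ {SC,TSO,PSO}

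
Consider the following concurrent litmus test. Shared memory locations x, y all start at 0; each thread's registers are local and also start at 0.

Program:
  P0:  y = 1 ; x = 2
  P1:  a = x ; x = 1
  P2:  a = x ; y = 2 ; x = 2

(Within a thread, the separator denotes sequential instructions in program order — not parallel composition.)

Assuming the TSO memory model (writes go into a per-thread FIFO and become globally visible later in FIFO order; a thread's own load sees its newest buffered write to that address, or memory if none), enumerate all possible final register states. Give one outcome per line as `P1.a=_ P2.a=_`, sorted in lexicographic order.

P1.a=0 P2.a=0
P1.a=0 P2.a=1
P1.a=0 P2.a=2
P1.a=2 P2.a=0
P1.a=2 P2.a=1
P1.a=2 P2.a=2

outcome vector order: (P1.a,P2.a)
|TSO outcomes| = 6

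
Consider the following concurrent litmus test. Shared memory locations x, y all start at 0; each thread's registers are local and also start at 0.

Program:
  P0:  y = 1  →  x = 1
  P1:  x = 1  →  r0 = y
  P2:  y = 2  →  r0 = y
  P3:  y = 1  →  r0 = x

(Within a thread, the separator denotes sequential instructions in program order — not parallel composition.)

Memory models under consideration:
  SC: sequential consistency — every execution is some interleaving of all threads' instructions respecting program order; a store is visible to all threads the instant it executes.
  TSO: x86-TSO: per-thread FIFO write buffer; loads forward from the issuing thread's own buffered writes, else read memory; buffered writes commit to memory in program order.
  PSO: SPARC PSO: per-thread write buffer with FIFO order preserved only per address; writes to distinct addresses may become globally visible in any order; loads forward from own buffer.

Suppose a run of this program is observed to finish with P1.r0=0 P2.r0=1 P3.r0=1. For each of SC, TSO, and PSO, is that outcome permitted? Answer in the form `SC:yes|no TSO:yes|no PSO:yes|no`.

SC:yes TSO:yes PSO:yes

outcome vector order: (P1.r0,P2.r0,P3.r0)
[SC] allowed = {011 021 110 111 120 121 210 211 220 221}
[TSO] allowed = {010 011 020 021 110 111 120 121 210 211 220 221}
[PSO] allowed = {010 011 020 021 110 111 120 121 210 211 220 221}
target 011 ∈ {SC,TSO,PSO}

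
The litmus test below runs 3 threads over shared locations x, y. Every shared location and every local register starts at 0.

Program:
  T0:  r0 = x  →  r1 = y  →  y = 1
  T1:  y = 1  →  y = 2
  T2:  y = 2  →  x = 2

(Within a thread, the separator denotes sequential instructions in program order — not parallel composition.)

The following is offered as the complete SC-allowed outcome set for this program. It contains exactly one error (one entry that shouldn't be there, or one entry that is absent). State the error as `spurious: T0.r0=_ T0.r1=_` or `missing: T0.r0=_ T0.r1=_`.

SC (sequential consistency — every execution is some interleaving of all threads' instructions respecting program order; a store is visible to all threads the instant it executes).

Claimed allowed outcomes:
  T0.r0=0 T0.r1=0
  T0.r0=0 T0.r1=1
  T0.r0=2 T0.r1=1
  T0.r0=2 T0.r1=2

outcome vector order: (T0.r0,T0.r1)
SC: 5 outcomes — {0/0; 0/1; 0/2; 2/1; 2/2}
SC∖claimed = {0/2}

missing: T0.r0=0 T0.r1=2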